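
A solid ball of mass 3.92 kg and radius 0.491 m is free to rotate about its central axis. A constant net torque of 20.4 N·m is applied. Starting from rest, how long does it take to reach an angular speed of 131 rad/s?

t ≈ 2.43 s

I = (2/5)MR² = (2/5)(3.92)(0.491)² = 0.3780 kg·m².
α = τ/I = 20.4/0.3780 = 53.97 rad/s².
ω = αt ⇒ t = ω/α = 131/53.97 = 2.427 s.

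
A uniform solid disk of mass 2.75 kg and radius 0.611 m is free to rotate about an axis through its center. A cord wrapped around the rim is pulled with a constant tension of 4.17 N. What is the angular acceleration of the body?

I = ½MR² = (1/2)(2.75)(0.611)² = 0.5133 kg·m².
τ = F R = (4.17)(0.611) = 2.548 N·m.
From τ = Iα: α = 2.548/0.5133 = 4.964 rad/s².

α ≈ 4.96 rad/s²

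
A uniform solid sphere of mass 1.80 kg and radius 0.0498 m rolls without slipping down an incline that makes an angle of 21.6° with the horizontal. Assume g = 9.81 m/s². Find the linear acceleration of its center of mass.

Translation along the incline: Mg sinθ − f = Ma.
Rotation about the center: fR = Iα with I = (2/5)MR². No-slip gives a = αR, so f = (I/R²)a = (2/5)M a.
Substituting: Mg sinθ = (1 + 0.4000)Ma, so a = g sinθ/(1 + 0.4000) = (9.81) sin 21.6° / 1.400 = 2.580 m/s².

a ≈ 2.58 m/s²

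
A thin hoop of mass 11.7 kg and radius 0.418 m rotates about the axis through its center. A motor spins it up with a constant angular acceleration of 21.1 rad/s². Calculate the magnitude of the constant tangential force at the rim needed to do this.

F ≈ 103 N

I = MR² = (11.7)(0.418)² = 2.044 kg·m².
The required torque is τ = Iα = (2.044)(21.10) = 43.13 N·m.
A tangential force at the rim gives τ = FR, so F = τ/R = 43.13/0.418 = 103.2 N.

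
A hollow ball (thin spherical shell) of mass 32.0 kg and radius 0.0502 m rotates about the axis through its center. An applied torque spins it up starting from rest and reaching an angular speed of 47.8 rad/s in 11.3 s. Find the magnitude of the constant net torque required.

I = (2/3)MR² = (2/3)(32.0)(0.0502)² = 0.05376 kg·m².
α = Δω/Δt = (47.8 − 0)/11.3 = 4.230 rad/s².
τ = Iα = (0.05376)(4.230) = 0.2274 N·m.

τ ≈ 0.227 N·m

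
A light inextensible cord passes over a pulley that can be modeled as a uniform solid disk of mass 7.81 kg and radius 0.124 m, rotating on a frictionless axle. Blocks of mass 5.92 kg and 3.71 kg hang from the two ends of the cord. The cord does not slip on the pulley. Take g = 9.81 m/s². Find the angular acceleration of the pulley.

α ≈ 12.9 rad/s²

I = ½MR² = (1/2)(7.81)(0.124)² = 0.06004 kg·m².
Heavier block: m₁g − T₁ = m₁a. Lighter block: T₂ − m₂g = m₂a.
Pulley: (T₁ − T₂)R = Iα = I(a/R), so T₁ − T₂ = (I/R²)a = (1/2)M_p a = 3.905·a.
Adding the three: (m₁ − m₂)g = (m₁ + m₂ + 3.905)a, so a = (5.92 − 3.71)(9.81)/(5.92 + 3.71 + 3.905) = 1.602 m/s².
α = a/R = 1.602/0.124 = 12.92 rad/s².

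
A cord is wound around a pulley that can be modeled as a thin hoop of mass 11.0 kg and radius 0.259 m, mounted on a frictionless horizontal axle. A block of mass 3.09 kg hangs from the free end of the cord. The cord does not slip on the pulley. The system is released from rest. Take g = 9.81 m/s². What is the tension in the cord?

I = MR² = (11.0)(0.259)² = 0.7379 kg·m².
Block: mg − T = ma. Pulley: TR = Iα. No-slip: a = αR, so T = (I/R²)a = 11.00·a.
Then mg = (m + 11.00)a, so a = (3.09)(9.81)/(3.09 + 11.00) = 2.151 m/s².
T = 11.00·a = 23.67 N.

T ≈ 23.7 N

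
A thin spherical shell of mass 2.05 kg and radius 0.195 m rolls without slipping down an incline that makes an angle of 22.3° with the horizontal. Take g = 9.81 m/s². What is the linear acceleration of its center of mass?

a ≈ 2.23 m/s²

Translation along the incline: Mg sinθ − f = Ma.
Rotation about the center: fR = Iα with I = (2/3)MR². No-slip gives a = αR, so f = (I/R²)a = (2/3)M a.
Substituting: Mg sinθ = (1 + 0.6667)Ma, so a = g sinθ/(1 + 0.6667) = (9.81) sin 22.3° / 1.667 = 2.233 m/s².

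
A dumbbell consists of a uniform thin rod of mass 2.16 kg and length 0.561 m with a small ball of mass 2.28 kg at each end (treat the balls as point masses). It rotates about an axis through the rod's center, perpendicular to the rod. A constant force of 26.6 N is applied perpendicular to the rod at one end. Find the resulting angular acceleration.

I_rod = (1/12)ML² = (1/12)(2.16)(0.561)² = 0.05665 kg·m².
I_balls = 2·m·(L/2)² = 2(2.28)(0.2805)² = 0.3588 kg·m².
Total I = 0.4154 kg·m².
τ = F·(L/2) = (26.6)(0.281) = 7.461 N·m.
α = τ/I = 7.461/0.4154 = 17.96 rad/s².

α ≈ 18.0 rad/s²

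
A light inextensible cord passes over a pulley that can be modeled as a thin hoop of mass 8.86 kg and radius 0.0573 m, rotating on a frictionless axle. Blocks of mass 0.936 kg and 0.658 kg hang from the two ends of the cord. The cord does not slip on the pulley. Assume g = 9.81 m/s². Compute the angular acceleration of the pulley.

α ≈ 4.55 rad/s²

I = MR² = (8.86)(0.0573)² = 0.02909 kg·m².
Heavier block: m₁g − T₁ = m₁a. Lighter block: T₂ − m₂g = m₂a.
Pulley: (T₁ − T₂)R = Iα = I(a/R), so T₁ − T₂ = (I/R²)a = 1·M_p a = 8.860·a.
Adding the three: (m₁ − m₂)g = (m₁ + m₂ + 8.860)a, so a = (0.936 − 0.658)(9.81)/(0.936 + 0.658 + 8.860) = 0.2609 m/s².
α = a/R = 0.2609/0.0573 = 4.553 rad/s².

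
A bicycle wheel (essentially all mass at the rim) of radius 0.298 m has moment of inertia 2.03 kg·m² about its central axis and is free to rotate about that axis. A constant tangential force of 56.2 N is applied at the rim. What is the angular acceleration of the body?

τ = F R = (56.2)(0.298) = 16.75 N·m.
From τ = Iα: α = 16.75/2.030 = 8.250 rad/s².

α ≈ 8.25 rad/s²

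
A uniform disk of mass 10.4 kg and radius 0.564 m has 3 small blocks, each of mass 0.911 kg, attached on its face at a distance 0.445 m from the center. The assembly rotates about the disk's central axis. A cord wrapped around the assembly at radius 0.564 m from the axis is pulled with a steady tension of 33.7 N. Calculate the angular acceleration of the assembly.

α ≈ 8.66 rad/s²

I_disk = ½MR² = ½(10.4)(0.564)² = 1.654 kg·m².
I_blocks = 3·m·r² = 3(0.911)(0.445)² = 0.5412 kg·m².
Total I = 2.195 kg·m².
τ = F r = (33.7)(0.564) = 19.01 N·m.
α = τ/I = 19.01/2.195 = 8.658 rad/s².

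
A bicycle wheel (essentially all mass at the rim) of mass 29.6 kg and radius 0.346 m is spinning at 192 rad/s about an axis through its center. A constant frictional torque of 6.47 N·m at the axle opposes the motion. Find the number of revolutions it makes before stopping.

≈ 1610 revolutions

I = MR² = (29.6)(0.346)² = 3.544 kg·m².
The net torque has magnitude 6.47 N·m, opposing ω.
|α| = τ/I = 6.470/3.544 = 1.826 rad/s² (deceleration).
ω² = ω₀² − 2|α|θ with ω = 0 ⇒ θ = ω₀²/(2|α|) = 10100 rad = 1607 rev.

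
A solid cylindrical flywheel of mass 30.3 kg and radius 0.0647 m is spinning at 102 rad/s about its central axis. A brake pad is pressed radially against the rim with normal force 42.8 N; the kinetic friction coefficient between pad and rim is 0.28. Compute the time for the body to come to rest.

t ≈ 8.34 s

I = ½MR² = (1/2)(30.3)(0.0647)² = 0.06342 kg·m².
Friction force f = μN = (0.28)(42.8) = 11.98 N at the rim; torque magnitude τ = fR = 0.7754 N·m, opposing ω.
|α| = τ/I = 0.7754/0.06342 = 12.23 rad/s² (deceleration).
0 = ω₀ − |α|t ⇒ t = ω₀/|α| = 102/12.23 = 8.343 s.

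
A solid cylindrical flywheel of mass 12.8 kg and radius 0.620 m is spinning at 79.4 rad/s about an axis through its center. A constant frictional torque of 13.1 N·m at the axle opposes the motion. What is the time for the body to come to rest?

t ≈ 14.9 s

I = ½MR² = (1/2)(12.8)(0.620)² = 2.460 kg·m².
The net torque has magnitude 13.1 N·m, opposing ω.
|α| = τ/I = 13.10/2.460 = 5.325 rad/s² (deceleration).
0 = ω₀ − |α|t ⇒ t = ω₀/|α| = 79.4/5.325 = 14.91 s.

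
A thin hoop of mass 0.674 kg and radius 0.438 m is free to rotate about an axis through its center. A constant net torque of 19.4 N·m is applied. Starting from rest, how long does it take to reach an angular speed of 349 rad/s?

t ≈ 2.33 s

I = MR² = (0.674)(0.438)² = 0.1293 kg·m².
α = τ/I = 19.4/0.1293 = 150.0 rad/s².
ω = αt ⇒ t = ω/α = 349/150.0 = 2.326 s.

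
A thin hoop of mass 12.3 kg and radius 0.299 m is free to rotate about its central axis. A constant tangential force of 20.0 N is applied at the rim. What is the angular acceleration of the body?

I = MR² = (12.3)(0.299)² = 1.100 kg·m².
τ = F R = (20.0)(0.299) = 5.980 N·m.
From τ = Iα: α = 5.980/1.100 = 5.438 rad/s².

α ≈ 5.44 rad/s²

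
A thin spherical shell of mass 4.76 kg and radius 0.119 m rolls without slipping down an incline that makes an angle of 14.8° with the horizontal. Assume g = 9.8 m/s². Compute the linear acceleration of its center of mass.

a ≈ 1.50 m/s²

Translation along the incline: Mg sinθ − f = Ma.
Rotation about the center: fR = Iα with I = (2/3)MR². No-slip gives a = αR, so f = (I/R²)a = (2/3)M a.
Substituting: Mg sinθ = (1 + 0.6667)Ma, so a = g sinθ/(1 + 0.6667) = (9.8) sin 14.8° / 1.667 = 1.502 m/s².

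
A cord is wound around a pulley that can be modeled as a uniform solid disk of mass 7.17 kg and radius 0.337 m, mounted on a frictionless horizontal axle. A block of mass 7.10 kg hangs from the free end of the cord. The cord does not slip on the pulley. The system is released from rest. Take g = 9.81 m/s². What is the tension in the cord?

T ≈ 23.4 N

I = ½MR² = (1/2)(7.17)(0.337)² = 0.4071 kg·m².
Block: mg − T = ma. Pulley: TR = Iα. No-slip: a = αR, so T = (I/R²)a = 3.585·a.
Then mg = (m + 3.585)a, so a = (7.10)(9.81)/(7.10 + 3.585) = 6.519 m/s².
T = 3.585·a = 23.37 N.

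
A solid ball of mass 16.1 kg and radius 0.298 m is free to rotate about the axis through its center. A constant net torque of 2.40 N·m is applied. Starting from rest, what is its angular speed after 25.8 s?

ω ≈ 108 rad/s

I = (2/5)MR² = (2/5)(16.1)(0.298)² = 0.5719 kg·m².
α = τ/I = 2.40/0.5719 = 4.197 rad/s².
ω = ω₀ + αt = 0 + (4.197)(25.8) = 108.3 rad/s.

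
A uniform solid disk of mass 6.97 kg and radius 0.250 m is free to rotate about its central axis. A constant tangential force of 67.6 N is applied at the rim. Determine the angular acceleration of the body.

α ≈ 77.6 rad/s²

I = ½MR² = (1/2)(6.97)(0.250)² = 0.2178 kg·m².
τ = F R = (67.6)(0.250) = 16.90 N·m.
From τ = Iα: α = 16.90/0.2178 = 77.59 rad/s².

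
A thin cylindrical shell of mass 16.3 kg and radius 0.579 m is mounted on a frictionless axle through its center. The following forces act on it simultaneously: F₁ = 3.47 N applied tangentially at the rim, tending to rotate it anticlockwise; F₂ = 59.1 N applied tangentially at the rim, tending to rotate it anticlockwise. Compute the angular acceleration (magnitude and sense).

α ≈ 6.63 rad/s², anticlockwise

I = MR² = (16.3)(0.579)² = 5.464 kg·m².
Taking anticlockwise as positive: τ₁ = +(3.47)(0.579) = +2.009 N·m; τ₂ = +(59.1)(0.579) = +34.22 N·m.
Net torque τ = 36.23 N·m.
α = τ/I = 36.23/5.464 = 6.630 rad/s².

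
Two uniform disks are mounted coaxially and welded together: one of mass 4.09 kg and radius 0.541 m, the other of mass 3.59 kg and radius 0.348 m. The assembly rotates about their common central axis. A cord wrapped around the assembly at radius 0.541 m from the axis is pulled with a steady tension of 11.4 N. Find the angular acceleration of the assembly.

I = ½M₁R₁² + ½M₂R₂² = ½(4.09)(0.541)² + ½(3.59)(0.348)² = 0.8159 kg·m².
τ = F r = (11.4)(0.541) = 6.167 N·m.
α = τ/I = 6.167/0.8159 = 7.559 rad/s².

α ≈ 7.56 rad/s²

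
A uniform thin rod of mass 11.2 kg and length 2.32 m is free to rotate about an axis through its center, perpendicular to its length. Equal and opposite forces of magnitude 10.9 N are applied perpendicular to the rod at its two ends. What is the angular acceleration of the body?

α ≈ 5.03 rad/s²

I = (1/12)ML² = (1/12)(11.2)(2.32)² = 5.024 kg·m².
The couple gives τ = F·(L/2) + F·(L/2) = F L = (10.9)(2.32) = 25.29 N·m.
Newton's second law for rotation, τ = Iα, gives α = τ/I = 25.29/5.024 = 5.034 rad/s².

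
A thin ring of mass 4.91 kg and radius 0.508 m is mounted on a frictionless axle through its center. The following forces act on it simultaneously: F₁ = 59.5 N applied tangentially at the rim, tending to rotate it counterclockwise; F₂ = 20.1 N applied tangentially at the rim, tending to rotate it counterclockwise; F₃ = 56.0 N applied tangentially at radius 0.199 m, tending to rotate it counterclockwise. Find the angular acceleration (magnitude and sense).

I = MR² = (4.91)(0.508)² = 1.267 kg·m².
Taking counterclockwise as positive: τ₁ = +(59.5)(0.508) = +30.23 N·m; τ₂ = +(20.1)(0.508) = +10.21 N·m; τ₃ = +(56.0)(0.199) = +11.14 N·m.
Net torque τ = 51.58 N·m.
α = τ/I = 51.58/1.267 = 40.71 rad/s².

α ≈ 40.7 rad/s², counterclockwise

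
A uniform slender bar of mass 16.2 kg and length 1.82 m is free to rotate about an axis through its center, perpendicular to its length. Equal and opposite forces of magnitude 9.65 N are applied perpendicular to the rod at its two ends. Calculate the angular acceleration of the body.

α ≈ 3.93 rad/s²

I = (1/12)ML² = (1/12)(16.2)(1.82)² = 4.472 kg·m².
The couple gives τ = F·(L/2) + F·(L/2) = F L = (9.65)(1.82) = 17.56 N·m.
From τ = Iα: α = 17.56/4.472 = 3.928 rad/s².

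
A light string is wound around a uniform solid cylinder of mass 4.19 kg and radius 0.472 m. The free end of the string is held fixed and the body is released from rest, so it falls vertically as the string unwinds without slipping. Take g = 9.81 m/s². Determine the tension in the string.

T ≈ 13.7 N

Translation: Mg − T = Ma. Rotation about the center: TR = Iα with I = ½MR².
With a = αR: T = (I/R²)a = (1/2)M a, so Mg = (1 + 0.5000)Ma.
a = g/(1 + 0.5000) = 9.81/1.500 = 6.540 m/s².
T = 0.5000·M·a = (0.5000)(4.19)(6.540) = 13.70 N.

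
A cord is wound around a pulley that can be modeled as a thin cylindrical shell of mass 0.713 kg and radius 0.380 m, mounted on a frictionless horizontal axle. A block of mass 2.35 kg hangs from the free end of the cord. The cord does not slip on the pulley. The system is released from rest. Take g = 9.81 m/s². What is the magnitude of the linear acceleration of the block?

a ≈ 7.53 m/s²

I = MR² = (0.713)(0.380)² = 0.1030 kg·m².
Block: mg − T = ma. Pulley: TR = Iα. No-slip: a = αR, so T = (I/R²)a = 0.7130·a.
Then mg = (m + 0.7130)a, so a = (2.35)(9.81)/(2.35 + 0.7130) = 7.526 m/s².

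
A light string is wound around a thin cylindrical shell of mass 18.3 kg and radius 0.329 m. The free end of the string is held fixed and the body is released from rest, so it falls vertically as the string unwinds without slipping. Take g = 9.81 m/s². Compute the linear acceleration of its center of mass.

Translation: Mg − T = Ma. Rotation about the center: TR = Iα with I = MR².
With a = αR: T = (I/R²)a = M a, so Mg = (1 + 1.000)Ma.
a = g/(1 + 1.000) = 9.81/2.000 = 4.905 m/s².

a ≈ 4.91 m/s²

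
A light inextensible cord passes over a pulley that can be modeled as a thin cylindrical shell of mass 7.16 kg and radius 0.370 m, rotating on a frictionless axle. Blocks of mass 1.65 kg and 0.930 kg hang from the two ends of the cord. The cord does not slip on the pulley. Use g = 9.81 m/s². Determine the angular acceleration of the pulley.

I = MR² = (7.16)(0.370)² = 0.9802 kg·m².
Heavier block: m₁g − T₁ = m₁a. Lighter block: T₂ − m₂g = m₂a.
Pulley: (T₁ − T₂)R = Iα = I(a/R), so T₁ − T₂ = (I/R²)a = 1·M_p a = 7.160·a.
Adding the three: (m₁ − m₂)g = (m₁ + m₂ + 7.160)a, so a = (1.65 − 0.930)(9.81)/(1.65 + 0.930 + 7.160) = 0.7252 m/s².
α = a/R = 0.7252/0.370 = 1.960 rad/s².

α ≈ 1.96 rad/s²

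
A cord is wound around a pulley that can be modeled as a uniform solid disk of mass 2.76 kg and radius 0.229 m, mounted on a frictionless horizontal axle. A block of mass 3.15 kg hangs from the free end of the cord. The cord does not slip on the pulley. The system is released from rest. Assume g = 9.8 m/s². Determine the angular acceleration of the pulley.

α ≈ 29.8 rad/s²

I = ½MR² = (1/2)(2.76)(0.229)² = 0.07237 kg·m².
Block: mg − T = ma. Pulley: TR = Iα. No-slip: a = αR, so T = (I/R²)a = 1.380·a.
Then mg = (m + 1.380)a, so a = (3.15)(9.8)/(3.15 + 1.380) = 6.815 m/s².
α = a/R = 6.815/0.229 = 29.76 rad/s².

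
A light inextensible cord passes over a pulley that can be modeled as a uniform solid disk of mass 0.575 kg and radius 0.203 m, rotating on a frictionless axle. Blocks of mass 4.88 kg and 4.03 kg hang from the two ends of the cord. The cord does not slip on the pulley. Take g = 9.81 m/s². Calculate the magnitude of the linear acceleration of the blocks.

I = ½MR² = (1/2)(0.575)(0.203)² = 0.01185 kg·m².
Heavier block: m₁g − T₁ = m₁a. Lighter block: T₂ − m₂g = m₂a.
Pulley: (T₁ − T₂)R = Iα = I(a/R), so T₁ − T₂ = (I/R²)a = (1/2)M_p a = 0.2875·a.
Adding the three: (m₁ − m₂)g = (m₁ + m₂ + 0.2875)a, so a = (4.88 − 4.03)(9.81)/(4.88 + 4.03 + 0.2875) = 0.9066 m/s².

a ≈ 0.907 m/s²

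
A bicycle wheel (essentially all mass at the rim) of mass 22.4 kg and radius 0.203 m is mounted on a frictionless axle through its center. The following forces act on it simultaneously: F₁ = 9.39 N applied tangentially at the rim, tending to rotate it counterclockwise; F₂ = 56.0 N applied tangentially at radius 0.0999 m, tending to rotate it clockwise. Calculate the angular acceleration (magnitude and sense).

I = MR² = (22.4)(0.203)² = 0.9231 kg·m².
Taking counterclockwise as positive: τ₁ = +(9.39)(0.203) = +1.906 N·m; τ₂ = −(56.0)(0.0999) = −5.594 N·m.
Net torque τ = -3.688 N·m.
α = τ/I = -3.688/0.9231 = -3.996 rad/s².

α ≈ 4.00 rad/s², clockwise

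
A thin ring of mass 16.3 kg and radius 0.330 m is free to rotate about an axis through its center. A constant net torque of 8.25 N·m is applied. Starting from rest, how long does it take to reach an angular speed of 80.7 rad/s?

t ≈ 17.4 s

I = MR² = (16.3)(0.330)² = 1.775 kg·m².
α = τ/I = 8.25/1.775 = 4.648 rad/s².
ω = αt ⇒ t = ω/α = 80.7/4.648 = 17.36 s.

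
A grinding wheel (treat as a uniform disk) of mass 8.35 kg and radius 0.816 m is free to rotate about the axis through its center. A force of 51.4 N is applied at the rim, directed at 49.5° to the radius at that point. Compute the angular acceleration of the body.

α ≈ 11.5 rad/s²

I = ½MR² = (1/2)(8.35)(0.816)² = 2.780 kg·m².
Only the tangential component produces torque: τ = F R sinθ = (51.4)(0.816) sin 49.5° = 31.89 N·m.
From τ = Iα: α = 31.89/2.780 = 11.47 rad/s².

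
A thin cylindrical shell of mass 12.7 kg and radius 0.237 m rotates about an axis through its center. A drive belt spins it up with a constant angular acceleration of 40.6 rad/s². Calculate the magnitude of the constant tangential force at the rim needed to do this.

I = MR² = (12.7)(0.237)² = 0.7133 kg·m².
The required torque is τ = Iα = (0.7133)(40.60) = 28.96 N·m.
A tangential force at the rim gives τ = FR, so F = τ/R = 28.96/0.237 = 122.2 N.

F ≈ 122 N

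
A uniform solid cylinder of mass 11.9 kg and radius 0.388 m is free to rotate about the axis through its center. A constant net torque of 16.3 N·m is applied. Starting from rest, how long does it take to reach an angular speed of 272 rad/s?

t ≈ 14.9 s

I = ½MR² = (1/2)(11.9)(0.388)² = 0.8957 kg·m².
α = τ/I = 16.3/0.8957 = 18.20 rad/s².
ω = αt ⇒ t = ω/α = 272/18.20 = 14.95 s.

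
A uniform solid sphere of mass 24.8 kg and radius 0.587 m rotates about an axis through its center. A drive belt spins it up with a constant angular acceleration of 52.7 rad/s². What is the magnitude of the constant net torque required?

I = (2/5)MR² = (2/5)(24.8)(0.587)² = 3.418 kg·m².
τ = Iα = (3.418)(52.70) = 180.1 N·m.

τ ≈ 180 N·m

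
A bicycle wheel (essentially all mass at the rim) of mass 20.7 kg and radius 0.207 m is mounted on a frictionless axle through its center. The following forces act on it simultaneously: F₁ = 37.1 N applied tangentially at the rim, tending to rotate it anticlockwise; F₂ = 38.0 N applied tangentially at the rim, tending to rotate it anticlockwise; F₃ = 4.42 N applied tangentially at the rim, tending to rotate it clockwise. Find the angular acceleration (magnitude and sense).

α ≈ 16.5 rad/s², anticlockwise

I = MR² = (20.7)(0.207)² = 0.8870 kg·m².
Taking anticlockwise as positive: τ₁ = +(37.1)(0.207) = +7.680 N·m; τ₂ = +(38.0)(0.207) = +7.866 N·m; τ₃ = −(4.42)(0.207) = −0.9149 N·m.
Net torque τ = 14.63 N·m.
α = τ/I = 14.63/0.8870 = 16.50 rad/s².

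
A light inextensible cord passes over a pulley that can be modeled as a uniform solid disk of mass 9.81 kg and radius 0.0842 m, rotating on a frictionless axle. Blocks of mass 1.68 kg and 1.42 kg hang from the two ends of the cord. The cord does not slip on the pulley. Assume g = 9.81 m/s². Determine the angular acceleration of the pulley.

I = ½MR² = (1/2)(9.81)(0.0842)² = 0.03477 kg·m².
Heavier block: m₁g − T₁ = m₁a. Lighter block: T₂ − m₂g = m₂a.
Pulley: (T₁ − T₂)R = Iα = I(a/R), so T₁ − T₂ = (I/R²)a = (1/2)M_p a = 4.905·a.
Adding the three: (m₁ − m₂)g = (m₁ + m₂ + 4.905)a, so a = (1.68 − 1.42)(9.81)/(1.68 + 1.42 + 4.905) = 0.3186 m/s².
α = a/R = 0.3186/0.0842 = 3.784 rad/s².

α ≈ 3.78 rad/s²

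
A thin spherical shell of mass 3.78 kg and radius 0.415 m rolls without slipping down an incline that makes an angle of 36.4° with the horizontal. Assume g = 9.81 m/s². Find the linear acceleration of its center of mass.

Translation along the incline: Mg sinθ − f = Ma.
Rotation about the center: fR = Iα with I = (2/3)MR². No-slip gives a = αR, so f = (I/R²)a = (2/3)M a.
Substituting: Mg sinθ = (1 + 0.6667)Ma, so a = g sinθ/(1 + 0.6667) = (9.81) sin 36.4° / 1.667 = 3.493 m/s².

a ≈ 3.49 m/s²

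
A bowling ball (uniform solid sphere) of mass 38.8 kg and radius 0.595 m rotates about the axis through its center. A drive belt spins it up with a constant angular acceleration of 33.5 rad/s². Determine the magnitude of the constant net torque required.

I = (2/5)MR² = (2/5)(38.8)(0.595)² = 5.494 kg·m².
τ = Iα = (5.494)(33.50) = 184.1 N·m.

τ ≈ 184 N·m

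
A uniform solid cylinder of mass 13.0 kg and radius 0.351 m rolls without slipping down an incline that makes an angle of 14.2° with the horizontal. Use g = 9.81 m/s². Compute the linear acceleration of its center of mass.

Translation along the incline: Mg sinθ − f = Ma.
Rotation about the center: fR = Iα with I = ½MR². No-slip gives a = αR, so f = (I/R²)a = (1/2)M a.
Substituting: Mg sinθ = (1 + 0.5000)Ma, so a = g sinθ/(1 + 0.5000) = (9.81) sin 14.2° / 1.500 = 1.604 m/s².

a ≈ 1.60 m/s²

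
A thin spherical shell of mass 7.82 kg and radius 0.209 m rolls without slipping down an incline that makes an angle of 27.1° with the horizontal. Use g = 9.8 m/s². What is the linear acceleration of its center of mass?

Translation along the incline: Mg sinθ − f = Ma.
Rotation about the center: fR = Iα with I = (2/3)MR². No-slip gives a = αR, so f = (I/R²)a = (2/3)M a.
Substituting: Mg sinθ = (1 + 0.6667)Ma, so a = g sinθ/(1 + 0.6667) = (9.8) sin 27.1° / 1.667 = 2.679 m/s².

a ≈ 2.68 m/s²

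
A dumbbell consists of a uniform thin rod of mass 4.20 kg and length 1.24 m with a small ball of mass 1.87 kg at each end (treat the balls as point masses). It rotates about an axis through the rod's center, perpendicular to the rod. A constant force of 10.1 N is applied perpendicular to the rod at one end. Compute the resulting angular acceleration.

I_rod = (1/12)ML² = (1/12)(4.20)(1.24)² = 0.5382 kg·m².
I_balls = 2·m·(L/2)² = 2(1.87)(0.6200)² = 1.438 kg·m².
Total I = 1.976 kg·m².
τ = F·(L/2) = (10.1)(0.620) = 6.262 N·m.
α = τ/I = 6.262/1.976 = 3.169 rad/s².

α ≈ 3.17 rad/s²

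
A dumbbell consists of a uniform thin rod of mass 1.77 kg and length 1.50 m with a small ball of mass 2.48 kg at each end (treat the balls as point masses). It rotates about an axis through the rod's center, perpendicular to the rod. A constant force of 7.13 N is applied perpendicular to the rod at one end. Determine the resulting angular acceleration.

I_rod = (1/12)ML² = (1/12)(1.77)(1.50)² = 0.3319 kg·m².
I_balls = 2·m·(L/2)² = 2(2.48)(0.7500)² = 2.790 kg·m².
Total I = 3.122 kg·m².
τ = F·(L/2) = (7.13)(0.750) = 5.348 N·m.
α = τ/I = 5.348/3.122 = 1.713 rad/s².

α ≈ 1.71 rad/s²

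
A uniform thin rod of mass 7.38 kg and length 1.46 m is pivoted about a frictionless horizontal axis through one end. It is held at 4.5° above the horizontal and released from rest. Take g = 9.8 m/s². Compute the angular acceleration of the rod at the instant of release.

About the pivot, I = (1/3)ML² = (1/3)(7.38)(1.46)² = 5.244 kg·m².
The weight acts at the center, a distance L/2 = 0.7300 m from the pivot; τ = Mg(L/2) cos 4.5° = 52.63 N·m.
α = τ/I = 52.63/5.244 = 10.04 rad/s².

α ≈ 10.0 rad/s²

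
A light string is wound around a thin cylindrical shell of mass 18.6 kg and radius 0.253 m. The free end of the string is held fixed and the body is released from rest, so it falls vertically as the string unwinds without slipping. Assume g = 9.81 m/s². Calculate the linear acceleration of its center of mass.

Translation: Mg − T = Ma. Rotation about the center: TR = Iα with I = MR².
With a = αR: T = (I/R²)a = M a, so Mg = (1 + 1.000)Ma.
a = g/(1 + 1.000) = 9.81/2.000 = 4.905 m/s².

a ≈ 4.91 m/s²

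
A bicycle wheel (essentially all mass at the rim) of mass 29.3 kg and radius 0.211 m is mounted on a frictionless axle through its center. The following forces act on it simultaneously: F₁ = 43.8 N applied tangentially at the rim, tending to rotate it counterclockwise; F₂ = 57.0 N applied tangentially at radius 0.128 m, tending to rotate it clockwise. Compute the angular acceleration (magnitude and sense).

α ≈ 1.49 rad/s², counterclockwise

I = MR² = (29.3)(0.211)² = 1.304 kg·m².
Taking counterclockwise as positive: τ₁ = +(43.8)(0.211) = +9.242 N·m; τ₂ = −(57.0)(0.128) = −7.296 N·m.
Net torque τ = 1.946 N·m.
α = τ/I = 1.946/1.304 = 1.492 rad/s².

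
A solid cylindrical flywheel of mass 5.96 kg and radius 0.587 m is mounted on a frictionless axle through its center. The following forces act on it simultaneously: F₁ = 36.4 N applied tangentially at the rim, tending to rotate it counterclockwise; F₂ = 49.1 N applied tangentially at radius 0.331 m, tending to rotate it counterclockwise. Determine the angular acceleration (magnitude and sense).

I = ½MR² = (1/2)(5.96)(0.587)² = 1.027 kg·m².
Taking counterclockwise as positive: τ₁ = +(36.4)(0.587) = +21.37 N·m; τ₂ = +(49.1)(0.331) = +16.25 N·m.
Net torque τ = 37.62 N·m.
α = τ/I = 37.62/1.027 = 36.64 rad/s².

α ≈ 36.6 rad/s², counterclockwise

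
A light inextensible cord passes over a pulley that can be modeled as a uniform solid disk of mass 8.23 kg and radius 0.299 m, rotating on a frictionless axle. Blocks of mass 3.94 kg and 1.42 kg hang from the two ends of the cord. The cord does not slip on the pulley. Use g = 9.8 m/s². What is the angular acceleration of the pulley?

I = ½MR² = (1/2)(8.23)(0.299)² = 0.3679 kg·m².
Heavier block: m₁g − T₁ = m₁a. Lighter block: T₂ − m₂g = m₂a.
Pulley: (T₁ − T₂)R = Iα = I(a/R), so T₁ − T₂ = (I/R²)a = (1/2)M_p a = 4.115·a.
Adding the three: (m₁ − m₂)g = (m₁ + m₂ + 4.115)a, so a = (3.94 − 1.42)(9.8)/(3.94 + 1.42 + 4.115) = 2.606 m/s².
α = a/R = 2.606/0.299 = 8.717 rad/s².

α ≈ 8.72 rad/s²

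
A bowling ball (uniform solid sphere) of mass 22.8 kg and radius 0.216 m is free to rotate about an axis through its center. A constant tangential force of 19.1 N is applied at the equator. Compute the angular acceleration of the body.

α ≈ 9.70 rad/s²

I = (2/5)MR² = (2/5)(22.8)(0.216)² = 0.4255 kg·m².
τ = F R = (19.1)(0.216) = 4.126 N·m.
From τ = Iα: α = 4.126/0.4255 = 9.696 rad/s².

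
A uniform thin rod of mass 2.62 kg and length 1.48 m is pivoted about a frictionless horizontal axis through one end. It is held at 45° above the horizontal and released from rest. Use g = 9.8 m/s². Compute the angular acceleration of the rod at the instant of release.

α ≈ 7.02 rad/s²

About the pivot, I = (1/3)ML² = (1/3)(2.62)(1.48)² = 1.913 kg·m².
The weight acts at the center, a distance L/2 = 0.7400 m from the pivot; τ = Mg(L/2) cos 45° = 13.44 N·m.
α = τ/I = 13.44/1.913 = 7.023 rad/s².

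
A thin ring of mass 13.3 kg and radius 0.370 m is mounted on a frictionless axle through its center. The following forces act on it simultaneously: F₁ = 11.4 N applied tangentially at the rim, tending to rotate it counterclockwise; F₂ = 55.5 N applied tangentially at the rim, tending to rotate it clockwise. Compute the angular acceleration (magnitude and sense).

α ≈ 8.96 rad/s², clockwise

I = MR² = (13.3)(0.370)² = 1.821 kg·m².
Taking counterclockwise as positive: τ₁ = +(11.4)(0.370) = +4.218 N·m; τ₂ = −(55.5)(0.370) = −20.54 N·m.
Net torque τ = -16.32 N·m.
α = τ/I = -16.32/1.821 = -8.962 rad/s².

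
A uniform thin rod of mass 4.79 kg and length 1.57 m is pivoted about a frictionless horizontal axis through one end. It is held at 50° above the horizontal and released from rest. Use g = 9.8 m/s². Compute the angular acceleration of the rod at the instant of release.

About the pivot, I = (1/3)ML² = (1/3)(4.79)(1.57)² = 3.936 kg·m².
The weight acts at the center, a distance L/2 = 0.7850 m from the pivot; τ = Mg(L/2) cos 50° = 23.69 N·m.
α = τ/I = 23.69/3.936 = 6.018 rad/s².

α ≈ 6.02 rad/s²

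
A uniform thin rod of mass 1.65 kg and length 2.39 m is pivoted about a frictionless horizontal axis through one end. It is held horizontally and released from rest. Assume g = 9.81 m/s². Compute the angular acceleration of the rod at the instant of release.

About the pivot, I = (1/3)ML² = (1/3)(1.65)(2.39)² = 3.142 kg·m².
The weight acts at the center, a distance L/2 = 1.195 m from the pivot; τ = Mg(L/2) = 19.34 N·m.
α = τ/I = 19.34/3.142 = 6.157 rad/s².
(Equivalently α = (3g/(2L)) = 6.157 rad/s².)

α ≈ 6.16 rad/s²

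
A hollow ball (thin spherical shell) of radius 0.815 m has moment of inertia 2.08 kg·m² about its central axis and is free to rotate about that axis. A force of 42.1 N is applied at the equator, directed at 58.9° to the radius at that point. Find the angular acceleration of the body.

Only the tangential component produces torque: τ = F R sinθ = (42.1)(0.815) sin 58.9° = 29.38 N·m.
Newton's second law for rotation, τ = Iα, gives α = τ/I = 29.38/2.080 = 14.12 rad/s².

α ≈ 14.1 rad/s²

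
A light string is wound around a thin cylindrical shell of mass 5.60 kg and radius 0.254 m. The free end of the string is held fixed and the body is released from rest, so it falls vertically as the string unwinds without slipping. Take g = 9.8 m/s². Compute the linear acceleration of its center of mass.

Translation: Mg − T = Ma. Rotation about the center: TR = Iα with I = MR².
With a = αR: T = (I/R²)a = M a, so Mg = (1 + 1.000)Ma.
a = g/(1 + 1.000) = 9.8/2.000 = 4.900 m/s².

a ≈ 4.90 m/s²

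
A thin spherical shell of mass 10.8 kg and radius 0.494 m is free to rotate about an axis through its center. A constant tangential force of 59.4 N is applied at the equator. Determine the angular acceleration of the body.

α ≈ 16.7 rad/s²

I = (2/3)MR² = (2/3)(10.8)(0.494)² = 1.757 kg·m².
τ = F R = (59.4)(0.494) = 29.34 N·m.
Newton's second law for rotation, τ = Iα, gives α = τ/I = 29.34/1.757 = 16.70 rad/s².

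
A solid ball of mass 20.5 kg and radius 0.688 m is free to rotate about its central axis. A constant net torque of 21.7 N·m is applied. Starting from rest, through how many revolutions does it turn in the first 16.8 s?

≈ 126 revolutions

I = (2/5)MR² = (2/5)(20.5)(0.688)² = 3.881 kg·m².
α = τ/I = 21.7/3.881 = 5.591 rad/s².
θ = ½αt² = ½(5.591)(16.8)² = 789.0 rad.
Revolutions = θ/(2π) = 125.6.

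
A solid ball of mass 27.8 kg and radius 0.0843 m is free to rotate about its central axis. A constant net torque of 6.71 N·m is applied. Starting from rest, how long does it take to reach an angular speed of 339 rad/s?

I = (2/5)MR² = (2/5)(27.8)(0.0843)² = 0.07902 kg·m².
α = τ/I = 6.71/0.07902 = 84.91 rad/s².
ω = αt ⇒ t = ω/α = 339/84.91 = 3.992 s.

t ≈ 3.99 s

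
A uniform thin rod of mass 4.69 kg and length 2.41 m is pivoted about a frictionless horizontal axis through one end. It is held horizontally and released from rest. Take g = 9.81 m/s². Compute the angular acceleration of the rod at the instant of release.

About the pivot, I = (1/3)ML² = (1/3)(4.69)(2.41)² = 9.080 kg·m².
The weight acts at the center, a distance L/2 = 1.205 m from the pivot; τ = Mg(L/2) = 55.44 N·m.
α = τ/I = 55.44/9.080 = 6.106 rad/s².

α ≈ 6.11 rad/s²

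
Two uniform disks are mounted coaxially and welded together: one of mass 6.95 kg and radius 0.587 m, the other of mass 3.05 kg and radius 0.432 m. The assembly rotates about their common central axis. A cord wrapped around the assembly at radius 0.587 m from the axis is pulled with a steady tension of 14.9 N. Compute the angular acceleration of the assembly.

α ≈ 5.90 rad/s²

I = ½M₁R₁² + ½M₂R₂² = ½(6.95)(0.587)² + ½(3.05)(0.432)² = 1.482 kg·m².
τ = F r = (14.9)(0.587) = 8.746 N·m.
α = τ/I = 8.746/1.482 = 5.902 rad/s².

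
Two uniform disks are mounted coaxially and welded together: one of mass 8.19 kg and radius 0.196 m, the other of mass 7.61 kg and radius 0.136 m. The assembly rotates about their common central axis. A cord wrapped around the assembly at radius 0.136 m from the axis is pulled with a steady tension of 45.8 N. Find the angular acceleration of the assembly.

α ≈ 27.4 rad/s²

I = ½M₁R₁² + ½M₂R₂² = ½(8.19)(0.196)² + ½(7.61)(0.136)² = 0.2277 kg·m².
τ = F r = (45.8)(0.136) = 6.229 N·m.
α = τ/I = 6.229/0.2277 = 27.36 rad/s².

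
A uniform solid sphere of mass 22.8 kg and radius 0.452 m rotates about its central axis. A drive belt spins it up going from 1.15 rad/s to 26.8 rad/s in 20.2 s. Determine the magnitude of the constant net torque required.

τ ≈ 2.37 N·m

I = (2/5)MR² = (2/5)(22.8)(0.452)² = 1.863 kg·m².
α = Δω/Δt = (26.8 − 1.15)/20.2 = 1.270 rad/s².
τ = Iα = (1.863)(1.270) = 2.366 N·m.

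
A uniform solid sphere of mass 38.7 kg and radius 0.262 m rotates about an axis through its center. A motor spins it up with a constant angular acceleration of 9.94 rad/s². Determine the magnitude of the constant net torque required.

I = (2/5)MR² = (2/5)(38.7)(0.262)² = 1.063 kg·m².
τ = Iα = (1.063)(9.940) = 10.56 N·m.

τ ≈ 10.6 N·m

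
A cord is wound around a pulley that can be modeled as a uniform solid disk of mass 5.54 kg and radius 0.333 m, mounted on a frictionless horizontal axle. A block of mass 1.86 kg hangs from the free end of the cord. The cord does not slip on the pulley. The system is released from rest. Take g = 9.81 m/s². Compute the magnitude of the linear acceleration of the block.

a ≈ 3.94 m/s²

I = ½MR² = (1/2)(5.54)(0.333)² = 0.3072 kg·m².
Block: mg − T = ma. Pulley: TR = Iα. No-slip: a = αR, so T = (I/R²)a = 2.770·a.
Then mg = (m + 2.770)a, so a = (1.86)(9.81)/(1.86 + 2.770) = 3.941 m/s².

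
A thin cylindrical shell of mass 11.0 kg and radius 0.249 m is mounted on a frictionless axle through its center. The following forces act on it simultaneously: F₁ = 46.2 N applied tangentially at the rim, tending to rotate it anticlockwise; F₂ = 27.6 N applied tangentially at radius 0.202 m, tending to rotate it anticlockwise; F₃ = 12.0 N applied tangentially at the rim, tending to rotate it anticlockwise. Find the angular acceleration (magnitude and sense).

I = MR² = (11.0)(0.249)² = 0.6820 kg·m².
Taking anticlockwise as positive: τ₁ = +(46.2)(0.249) = +11.50 N·m; τ₂ = +(27.6)(0.202) = +5.575 N·m; τ₃ = +(12.0)(0.249) = +2.988 N·m.
Net torque τ = 20.07 N·m.
α = τ/I = 20.07/0.6820 = 29.42 rad/s².

α ≈ 29.4 rad/s², anticlockwise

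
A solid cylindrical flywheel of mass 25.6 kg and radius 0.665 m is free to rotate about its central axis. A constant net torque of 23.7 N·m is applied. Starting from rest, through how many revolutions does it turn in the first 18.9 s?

≈ 119 revolutions

I = ½MR² = (1/2)(25.6)(0.665)² = 5.660 kg·m².
α = τ/I = 23.7/5.660 = 4.187 rad/s².
θ = ½αt² = ½(4.187)(18.9)² = 747.8 rad.
Revolutions = θ/(2π) = 119.0.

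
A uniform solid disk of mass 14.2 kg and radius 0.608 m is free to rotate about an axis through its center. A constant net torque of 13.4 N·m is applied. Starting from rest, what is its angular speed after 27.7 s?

I = ½MR² = (1/2)(14.2)(0.608)² = 2.625 kg·m².
α = τ/I = 13.4/2.625 = 5.106 rad/s².
ω = ω₀ + αt = 0 + (5.106)(27.7) = 141.4 rad/s.

ω ≈ 141 rad/s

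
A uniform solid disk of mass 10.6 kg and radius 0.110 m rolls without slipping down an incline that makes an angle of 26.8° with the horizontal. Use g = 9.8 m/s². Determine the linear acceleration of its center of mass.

Translation along the incline: Mg sinθ − f = Ma.
Rotation about the center: fR = Iα with I = ½MR². No-slip gives a = αR, so f = (I/R²)a = (1/2)M a.
Substituting: Mg sinθ = (1 + 0.5000)Ma, so a = g sinθ/(1 + 0.5000) = (9.8) sin 26.8° / 1.500 = 2.946 m/s².

a ≈ 2.95 m/s²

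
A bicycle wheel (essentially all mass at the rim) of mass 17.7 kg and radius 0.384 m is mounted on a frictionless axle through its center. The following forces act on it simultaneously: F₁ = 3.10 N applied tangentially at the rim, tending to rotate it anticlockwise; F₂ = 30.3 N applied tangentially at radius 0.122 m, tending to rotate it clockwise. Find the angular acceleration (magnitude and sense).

α ≈ 0.960 rad/s², clockwise

I = MR² = (17.7)(0.384)² = 2.610 kg·m².
Taking anticlockwise as positive: τ₁ = +(3.10)(0.384) = +1.190 N·m; τ₂ = −(30.3)(0.122) = −3.697 N·m.
Net torque τ = -2.506 N·m.
α = τ/I = -2.506/2.610 = -0.9602 rad/s².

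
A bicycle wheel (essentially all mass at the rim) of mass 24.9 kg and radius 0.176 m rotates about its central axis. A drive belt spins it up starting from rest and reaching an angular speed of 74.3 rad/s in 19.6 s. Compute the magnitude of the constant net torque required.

I = MR² = (24.9)(0.176)² = 0.7713 kg·m².
α = Δω/Δt = (74.3 − 0)/19.6 = 3.791 rad/s².
τ = Iα = (0.7713)(3.791) = 2.924 N·m.

τ ≈ 2.92 N·m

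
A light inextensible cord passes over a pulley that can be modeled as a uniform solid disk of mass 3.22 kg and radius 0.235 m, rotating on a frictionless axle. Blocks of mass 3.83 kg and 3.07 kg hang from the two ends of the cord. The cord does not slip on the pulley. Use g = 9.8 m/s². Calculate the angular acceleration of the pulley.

α ≈ 3.72 rad/s²

I = ½MR² = (1/2)(3.22)(0.235)² = 0.08891 kg·m².
Heavier block: m₁g − T₁ = m₁a. Lighter block: T₂ − m₂g = m₂a.
Pulley: (T₁ − T₂)R = Iα = I(a/R), so T₁ − T₂ = (I/R²)a = (1/2)M_p a = 1.610·a.
Adding the three: (m₁ − m₂)g = (m₁ + m₂ + 1.610)a, so a = (3.83 − 3.07)(9.8)/(3.83 + 3.07 + 1.610) = 0.8752 m/s².
α = a/R = 0.8752/0.235 = 3.724 rad/s².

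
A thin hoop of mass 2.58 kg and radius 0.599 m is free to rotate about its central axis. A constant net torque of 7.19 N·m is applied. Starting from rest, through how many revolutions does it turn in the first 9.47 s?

≈ 55.4 revolutions

I = MR² = (2.58)(0.599)² = 0.9257 kg·m².
α = τ/I = 7.19/0.9257 = 7.767 rad/s².
θ = ½αt² = ½(7.767)(9.47)² = 348.3 rad.
Revolutions = θ/(2π) = 55.43.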